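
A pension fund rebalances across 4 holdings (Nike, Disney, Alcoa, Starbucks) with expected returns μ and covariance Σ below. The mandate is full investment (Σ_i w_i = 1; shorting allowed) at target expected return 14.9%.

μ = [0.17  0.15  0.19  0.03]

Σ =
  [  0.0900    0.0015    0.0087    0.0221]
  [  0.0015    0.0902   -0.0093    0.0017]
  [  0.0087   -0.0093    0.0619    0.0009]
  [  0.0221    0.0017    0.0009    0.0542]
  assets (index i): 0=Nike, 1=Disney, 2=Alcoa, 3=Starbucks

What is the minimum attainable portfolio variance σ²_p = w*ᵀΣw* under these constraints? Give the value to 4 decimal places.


g=Σ⁻¹μ = [1.6052  1.9643  3.1421  -0.2148]
h=Σ⁻¹𝟙 = [5.4357  12.4594  17.0368  15.5601]
a=μᵀg=1.158076  b=𝟙ᵀg=6.496770  c=𝟙ᵀh=50.491970  D=ac−b²=16.265541
λ₁=(c·0.149−b)/D = (50.491970·0.149−6.496770)/16.265541 = 0.063111
λ₂=(a−b·0.149)/D = (1.158076−6.496770·0.149)/16.265541 = 0.011685
w* = 0.063111·g + 0.011685·h:
  w_0 = 0.063111·1.6052 + 0.011685·5.4357 = 0.1648  (Nike)
  w_1 = 0.063111·1.9643 + 0.011685·12.4594 = 0.2696  (Disney)
  w_2 = 0.063111·3.1421 + 0.011685·17.0368 = 0.3974  (Alcoa)
  w_3 = 0.063111·-0.2148 + 0.011685·15.5601 = 0.1683  (Starbucks)
Σw_i=1.0000  μᵀw=0.1490
σ²=wᵀΣw=λ₁·μ_p+λ₂ = 0.063111·0.149 + 0.011685 = 0.021088 ≈ 0.0211

0.0211


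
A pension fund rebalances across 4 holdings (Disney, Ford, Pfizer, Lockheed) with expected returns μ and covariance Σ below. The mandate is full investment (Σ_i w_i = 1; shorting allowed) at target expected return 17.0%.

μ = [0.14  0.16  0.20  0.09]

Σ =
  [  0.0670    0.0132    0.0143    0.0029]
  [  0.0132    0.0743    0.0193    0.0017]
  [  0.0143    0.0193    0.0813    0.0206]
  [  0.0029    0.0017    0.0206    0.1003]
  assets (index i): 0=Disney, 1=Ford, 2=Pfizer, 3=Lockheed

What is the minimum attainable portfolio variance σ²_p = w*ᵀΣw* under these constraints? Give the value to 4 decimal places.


0.0359

u=Σ⁻¹μ = [1.4123  1.4369  1.7508  0.4725]
v=Σ⁻¹𝟙 = [11.3955  9.7139  5.8955  8.2651]
a=μᵀu=0.820316  b=𝟙ᵀu=5.072565  c=𝟙ᵀv=35.270095  D=ac−b²=3.201712
λ₁=(c·0.170−b)/D = (35.270095·0.170−5.072565)/3.201712 = 0.288393
λ₂=(a−b·0.170)/D = (0.820316−5.072565·0.170)/3.201712 = -0.013124
w* = 0.288393·u + -0.013124·v:
  w_0 = 0.288393·1.4123 + -0.013124·11.3955 = 0.2577  (Disney)
  w_1 = 0.288393·1.4369 + -0.013124·9.7139 = 0.2869  (Ford)
  w_2 = 0.288393·1.7508 + -0.013124·5.8955 = 0.4275  (Pfizer)
  w_3 = 0.288393·0.4725 + -0.013124·8.2651 = 0.0278  (Lockheed)
Σw_i=1.0000  μᵀw=0.1700
σ²=wᵀΣw=λ₁·μ_p+λ₂ = 0.288393·0.170 + -0.013124 = 0.035903 ≈ 0.0359


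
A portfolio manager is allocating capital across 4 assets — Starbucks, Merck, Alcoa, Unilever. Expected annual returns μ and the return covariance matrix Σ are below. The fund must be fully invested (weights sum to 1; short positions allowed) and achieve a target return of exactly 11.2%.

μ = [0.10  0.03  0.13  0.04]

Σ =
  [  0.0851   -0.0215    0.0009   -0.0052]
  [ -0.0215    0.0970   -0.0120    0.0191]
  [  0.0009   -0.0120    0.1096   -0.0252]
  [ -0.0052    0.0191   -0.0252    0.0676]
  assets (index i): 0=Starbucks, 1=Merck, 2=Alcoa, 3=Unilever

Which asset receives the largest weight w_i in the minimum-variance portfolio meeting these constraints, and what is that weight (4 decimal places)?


Alcoa (0.5309)

p=Σ⁻¹μ = [1.3733  0.5837  1.4888  1.0874]
q=Σ⁻¹𝟙 = [15.7400  12.0438  14.4492  17.9872]
a=μᵀp=0.391878  b=𝟙ᵀp=4.533195  c=𝟙ᵀq=60.220112  D=ac−b²=3.049062
λ₁=(c·0.112−b)/D = (60.220112·0.112−4.533195)/3.049062 = 0.725291
λ₂=(a−b·0.112)/D = (0.391878−4.533195·0.112)/3.049062 = -0.037992
w* = 0.725291·p + -0.037992·q:
  w_0 = 0.725291·1.3733 + -0.037992·15.7400 = 0.3980  (Starbucks)
  w_1 = 0.725291·0.5837 + -0.037992·12.0438 = -0.0342  (Merck)
  w_2 = 0.725291·1.4888 + -0.037992·14.4492 = 0.5309  (Alcoa)
  w_3 = 0.725291·1.0874 + -0.037992·17.9872 = 0.1053  (Unilever)
Σw_i=1.0000  μᵀw=0.1120
σ²=wᵀΣw=λ₁·μ_p+λ₂ = 0.725291·0.112 + -0.037992 = 0.043241 ≈ 0.0432


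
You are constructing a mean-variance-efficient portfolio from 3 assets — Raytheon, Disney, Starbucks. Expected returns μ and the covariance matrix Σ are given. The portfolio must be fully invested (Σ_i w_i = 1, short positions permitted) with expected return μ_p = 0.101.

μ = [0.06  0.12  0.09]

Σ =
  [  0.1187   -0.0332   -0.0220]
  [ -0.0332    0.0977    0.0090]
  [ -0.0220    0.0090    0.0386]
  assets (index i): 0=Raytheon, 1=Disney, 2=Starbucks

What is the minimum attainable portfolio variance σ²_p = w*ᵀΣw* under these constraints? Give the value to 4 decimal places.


0.0283

u=Σ⁻¹μ = [1.4335  1.4566  2.8090]
v=Σ⁻¹𝟙 = [18.3326  13.4040  33.2301]
a=μᵀu=0.513616  b=𝟙ᵀu=5.699137  c=𝟙ᵀv=64.966602  D=ac−b²=0.887688
λ₁=(c·0.101−b)/D = (64.966602·0.101−5.699137)/0.887688 = 0.971613
λ₂=(a−b·0.101)/D = (0.513616−5.699137·0.101)/0.887688 = -0.069841
w* = 0.971613·u + -0.069841·v:
  w_0 = 0.971613·1.4335 + -0.069841·18.3326 = 0.1124  (Raytheon)
  w_1 = 0.971613·1.4566 + -0.069841·13.4040 = 0.4791  (Disney)
  w_2 = 0.971613·2.8090 + -0.069841·33.2301 = 0.4084  (Starbucks)
Σw_i=1.0000  μᵀw=0.1010
σ²=wᵀΣw=λ₁·μ_p+λ₂ = 0.971613·0.101 + -0.069841 = 0.028292 ≈ 0.0283


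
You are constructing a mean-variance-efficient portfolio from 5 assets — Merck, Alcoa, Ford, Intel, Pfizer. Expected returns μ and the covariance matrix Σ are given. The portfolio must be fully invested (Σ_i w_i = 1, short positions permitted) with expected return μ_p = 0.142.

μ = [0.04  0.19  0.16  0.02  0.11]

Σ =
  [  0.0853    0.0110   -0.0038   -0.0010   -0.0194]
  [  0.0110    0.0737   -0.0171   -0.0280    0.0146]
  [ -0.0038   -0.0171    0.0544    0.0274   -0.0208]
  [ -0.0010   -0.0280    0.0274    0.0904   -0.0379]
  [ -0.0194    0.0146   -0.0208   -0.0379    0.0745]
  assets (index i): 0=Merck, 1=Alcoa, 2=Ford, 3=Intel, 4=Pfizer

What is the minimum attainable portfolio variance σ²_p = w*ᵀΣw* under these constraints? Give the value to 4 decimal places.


0.0116

x=Σ⁻¹μ = [0.9149  3.3512  4.6210  1.0845  2.8999]
y=Σ⁻¹𝟙 = [18.4019  19.1964  26.9261  23.2117  33.7787]
a=μᵀx=1.753365  b=𝟙ᵀx=12.871471  c=𝟙ᵀy=121.514868  D=ac−b²=47.385196
λ₁=(c·0.142−b)/D = (121.514868·0.142−12.871471)/47.385196 = 0.092511
λ₂=(a−b·0.142)/D = (1.753365−12.871471·0.142)/47.385196 = -0.001570
w* = 0.092511·x + -0.001570·y:
  w_0 = 0.092511·0.9149 + -0.001570·18.4019 = 0.0557  (Merck)
  w_1 = 0.092511·3.3512 + -0.001570·19.1964 = 0.2799  (Alcoa)
  w_2 = 0.092511·4.6210 + -0.001570·26.9261 = 0.3852  (Ford)
  w_3 = 0.092511·1.0845 + -0.001570·23.2117 = 0.0639  (Intel)
  w_4 = 0.092511·2.8999 + -0.001570·33.7787 = 0.2152  (Pfizer)
Σw_i=1.0000  μᵀw=0.1420
σ²=wᵀΣw=λ₁·μ_p+λ₂ = 0.092511·0.142 + -0.001570 = 0.011567 ≈ 0.0116


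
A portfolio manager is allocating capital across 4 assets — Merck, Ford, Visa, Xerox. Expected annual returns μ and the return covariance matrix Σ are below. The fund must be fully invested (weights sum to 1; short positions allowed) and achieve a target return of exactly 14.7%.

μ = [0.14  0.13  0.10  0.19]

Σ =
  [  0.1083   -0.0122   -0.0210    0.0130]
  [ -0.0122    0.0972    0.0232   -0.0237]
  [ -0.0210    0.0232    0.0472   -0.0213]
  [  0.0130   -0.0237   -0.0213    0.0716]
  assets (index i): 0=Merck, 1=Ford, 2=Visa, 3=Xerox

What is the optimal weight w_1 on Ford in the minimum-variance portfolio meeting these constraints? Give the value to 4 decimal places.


u=Σ⁻¹μ = [1.7511  1.6030  3.9310  4.0357]
v=Σ⁻¹𝟙 = [13.9104  10.0502  33.6119  24.7666]
a=μᵀu=1.613431  b=𝟙ᵀu=11.320826  c=𝟙ᵀv=82.339109  D=ac−b²=4.687326
λ₁=(c·0.147−b)/D = (82.339109·0.147−11.320826)/4.687326 = 0.167051
λ₂=(a−b·0.147)/D = (1.613431−11.320826·0.147)/4.687326 = -0.010823
w* = 0.167051·u + -0.010823·v:
  w_0 = 0.167051·1.7511 + -0.010823·13.9104 = 0.1420  (Merck)
  w_1 = 0.167051·1.6030 + -0.010823·10.0502 = 0.1590  (Ford)
  w_2 = 0.167051·3.9310 + -0.010823·33.6119 = 0.2929  (Visa)
  w_3 = 0.167051·4.0357 + -0.010823·24.7666 = 0.4061  (Xerox)
Σw_i=1.0000  μᵀw=0.1470
σ²=wᵀΣw=λ₁·μ_p+λ₂ = 0.167051·0.147 + -0.010823 = 0.013734 ≈ 0.0137

0.1590


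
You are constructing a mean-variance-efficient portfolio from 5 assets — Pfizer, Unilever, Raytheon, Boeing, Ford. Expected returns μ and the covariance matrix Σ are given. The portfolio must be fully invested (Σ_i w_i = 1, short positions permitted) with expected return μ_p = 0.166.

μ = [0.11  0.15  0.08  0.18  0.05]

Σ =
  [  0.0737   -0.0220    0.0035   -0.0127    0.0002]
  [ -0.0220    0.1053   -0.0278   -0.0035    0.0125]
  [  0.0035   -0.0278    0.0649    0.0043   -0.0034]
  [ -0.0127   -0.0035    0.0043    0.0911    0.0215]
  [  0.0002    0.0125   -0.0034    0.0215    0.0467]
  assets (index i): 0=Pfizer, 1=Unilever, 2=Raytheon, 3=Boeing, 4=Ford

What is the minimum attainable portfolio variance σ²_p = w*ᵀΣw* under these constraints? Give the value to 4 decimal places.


0.0240

p=Σ⁻¹μ = [2.6270  2.6723  2.0351  2.5046  -0.6608]
q=Σ⁻¹𝟙 = [19.6777  18.2150  22.1725  10.2197  13.3627]
a=μᵀp=1.270423  b=𝟙ᵀp=9.178280  c=𝟙ᵀq=83.647595  D=ac−b²=22.027043
λ₁=(c·0.166−b)/D = (83.647595·0.166−9.178280)/22.027043 = 0.213702
λ₂=(a−b·0.166)/D = (1.270423−9.178280·0.166)/22.027043 = -0.011494
w* = 0.213702·p + -0.011494·q:
  w_0 = 0.213702·2.6270 + -0.011494·19.6777 = 0.3352  (Pfizer)
  w_1 = 0.213702·2.6723 + -0.011494·18.2150 = 0.3617  (Unilever)
  w_2 = 0.213702·2.0351 + -0.011494·22.1725 = 0.1801  (Raytheon)
  w_3 = 0.213702·2.5046 + -0.011494·10.2197 = 0.4178  (Boeing)
  w_4 = 0.213702·-0.6608 + -0.011494·13.3627 = -0.2948  (Ford)
Σw_i=1.0000  μᵀw=0.1660
σ²=wᵀΣw=λ₁·μ_p+λ₂ = 0.213702·0.166 + -0.011494 = 0.023981 ≈ 0.0240


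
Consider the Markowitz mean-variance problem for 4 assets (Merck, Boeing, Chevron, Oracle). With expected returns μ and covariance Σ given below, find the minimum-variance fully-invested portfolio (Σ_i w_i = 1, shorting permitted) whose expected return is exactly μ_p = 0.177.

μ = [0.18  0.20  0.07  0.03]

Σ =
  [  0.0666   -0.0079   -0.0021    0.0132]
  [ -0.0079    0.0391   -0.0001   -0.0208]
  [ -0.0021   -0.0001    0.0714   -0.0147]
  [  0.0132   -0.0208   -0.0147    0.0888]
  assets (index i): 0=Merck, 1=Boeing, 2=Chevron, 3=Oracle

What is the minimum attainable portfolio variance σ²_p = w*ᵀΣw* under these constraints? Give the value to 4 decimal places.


0.0161

p=Σ⁻¹μ = [3.2083  6.6466  1.4245  1.6536]
q=Σ⁻¹𝟙 = [16.1430  40.2886  18.9500  21.4356]
a=μᵀp=2.056142  b=𝟙ᵀp=12.933040  c=𝟙ᵀq=96.817282  D=ac−b²=31.806524
λ₁=(c·0.177−b)/D = (96.817282·0.177−12.933040)/31.806524 = 0.132162
λ₂=(a−b·0.177)/D = (2.056142−12.933040·0.177)/31.806524 = -0.007326
w* = 0.132162·p + -0.007326·q:
  w_0 = 0.132162·3.2083 + -0.007326·16.1430 = 0.3058  (Merck)
  w_1 = 0.132162·6.6466 + -0.007326·40.2886 = 0.5833  (Boeing)
  w_2 = 0.132162·1.4245 + -0.007326·18.9500 = 0.0494  (Chevron)
  w_3 = 0.132162·1.6536 + -0.007326·21.4356 = 0.0615  (Oracle)
Σw_i=1.0000  μᵀw=0.1770
σ²=wᵀΣw=λ₁·μ_p+λ₂ = 0.132162·0.177 + -0.007326 = 0.016067 ≈ 0.0161


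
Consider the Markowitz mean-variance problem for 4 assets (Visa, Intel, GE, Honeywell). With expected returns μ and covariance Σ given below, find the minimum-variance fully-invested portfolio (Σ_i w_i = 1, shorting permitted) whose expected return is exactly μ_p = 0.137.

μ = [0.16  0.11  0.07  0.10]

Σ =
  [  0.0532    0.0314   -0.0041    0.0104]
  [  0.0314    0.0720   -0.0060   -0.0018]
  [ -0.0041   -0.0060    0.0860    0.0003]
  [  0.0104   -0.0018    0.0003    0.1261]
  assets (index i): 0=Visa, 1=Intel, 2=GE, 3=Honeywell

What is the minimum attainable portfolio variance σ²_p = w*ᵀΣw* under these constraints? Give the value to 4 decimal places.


u=Σ⁻¹μ = [2.7098  0.4413  0.9719  0.5735]
v=Σ⁻¹𝟙 = [12.7803  9.5631  12.8800  6.9820]
a=μᵀu=0.607505  b=𝟙ᵀu=4.696601  c=𝟙ᵀv=42.205524  D=ac−b²=3.582003
λ₁=(c·0.137−b)/D = (42.205524·0.137−4.696601)/3.582003 = 0.303058
λ₂=(a−b·0.137)/D = (0.607505−4.696601·0.137)/3.582003 = -0.010031
w* = 0.303058·u + -0.010031·v:
  w_0 = 0.303058·2.7098 + -0.010031·12.7803 = 0.6930  (Visa)
  w_1 = 0.303058·0.4413 + -0.010031·9.5631 = 0.0378  (Intel)
  w_2 = 0.303058·0.9719 + -0.010031·12.8800 = 0.1654  (GE)
  w_3 = 0.303058·0.5735 + -0.010031·6.9820 = 0.1038  (Honeywell)
Σw_i=1.0000  μᵀw=0.1370
σ²=wᵀΣw=λ₁·μ_p+λ₂ = 0.303058·0.137 + -0.010031 = 0.031488 ≈ 0.0315

0.0315


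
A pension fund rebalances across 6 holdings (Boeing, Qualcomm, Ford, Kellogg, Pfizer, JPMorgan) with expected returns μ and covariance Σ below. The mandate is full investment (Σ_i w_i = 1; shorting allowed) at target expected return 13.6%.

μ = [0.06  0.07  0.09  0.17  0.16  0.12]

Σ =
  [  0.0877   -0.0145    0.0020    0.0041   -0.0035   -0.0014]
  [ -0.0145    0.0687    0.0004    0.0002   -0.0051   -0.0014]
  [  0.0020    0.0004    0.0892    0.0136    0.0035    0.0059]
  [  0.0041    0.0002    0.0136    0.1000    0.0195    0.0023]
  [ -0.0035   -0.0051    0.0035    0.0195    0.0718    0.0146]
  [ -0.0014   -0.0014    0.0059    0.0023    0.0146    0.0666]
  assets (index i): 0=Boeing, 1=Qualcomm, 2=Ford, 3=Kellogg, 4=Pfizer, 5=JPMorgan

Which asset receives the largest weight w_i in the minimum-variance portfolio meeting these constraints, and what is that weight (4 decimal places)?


p=Σ⁻¹μ = [0.9301  1.3647  0.6399  1.2024  1.7340  1.3717]
q=Σ⁻¹𝟙 = [14.6864  18.6937  8.6750  5.6516  11.5275  12.2260]
a=μᵀp=0.855380  b=𝟙ᵀp=7.242783  c=𝟙ᵀq=71.460208  D=ac−b²=8.667752
λ₁=(c·0.136−b)/D = (71.460208·0.136−7.242783)/8.667752 = 0.285634
λ₂=(a−b·0.136)/D = (0.855380−7.242783·0.136)/8.667752 = -0.014956
w* = 0.285634·p + -0.014956·q:
  w_0 = 0.285634·0.9301 + -0.014956·14.6864 = 0.0460  (Boeing)
  w_1 = 0.285634·1.3647 + -0.014956·18.6937 = 0.1102  (Qualcomm)
  w_2 = 0.285634·0.6399 + -0.014956·8.6750 = 0.0530  (Ford)
  w_3 = 0.285634·1.2024 + -0.014956·5.6516 = 0.2589  (Kellogg)
  w_4 = 0.285634·1.7340 + -0.014956·11.5275 = 0.3229  (Pfizer)
  w_5 = 0.285634·1.3717 + -0.014956·12.2260 = 0.2089  (JPMorgan)
Σw_i=1.0000  μᵀw=0.1360
σ²=wᵀΣw=λ₁·μ_p+λ₂ = 0.285634·0.136 + -0.014956 = 0.023890 ≈ 0.0239

Pfizer (0.3229)


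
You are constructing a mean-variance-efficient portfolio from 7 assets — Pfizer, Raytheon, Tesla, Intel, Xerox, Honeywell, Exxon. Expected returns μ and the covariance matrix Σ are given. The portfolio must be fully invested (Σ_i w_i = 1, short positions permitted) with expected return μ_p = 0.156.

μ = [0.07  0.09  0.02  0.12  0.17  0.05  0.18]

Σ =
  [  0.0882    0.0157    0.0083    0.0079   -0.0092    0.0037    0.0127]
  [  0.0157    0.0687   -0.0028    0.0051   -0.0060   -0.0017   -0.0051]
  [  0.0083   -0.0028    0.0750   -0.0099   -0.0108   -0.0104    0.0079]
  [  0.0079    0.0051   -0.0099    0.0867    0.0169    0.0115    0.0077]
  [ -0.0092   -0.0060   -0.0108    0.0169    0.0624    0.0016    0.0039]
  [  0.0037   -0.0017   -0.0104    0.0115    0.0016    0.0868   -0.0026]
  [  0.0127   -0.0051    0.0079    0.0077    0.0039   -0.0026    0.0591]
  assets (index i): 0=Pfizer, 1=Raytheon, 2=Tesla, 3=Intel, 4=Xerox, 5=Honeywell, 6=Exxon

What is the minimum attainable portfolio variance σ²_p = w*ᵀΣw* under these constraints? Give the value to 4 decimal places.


p=Σ⁻¹μ = [0.2408  1.7067  0.5403  0.4588  2.6981  0.6391  2.8593]
q=Σ⁻¹𝟙 = [5.7874  16.4889  17.1136  5.4127  18.7875  12.9866  13.4384]
a=μᵀp=1.241626  b=𝟙ᵀp=9.143044  c=𝟙ᵀq=90.015159  D=ac−b²=28.169939
λ₁=(c·0.156−b)/D = (90.015159·0.156−9.143044)/28.169939 = 0.173920
λ₂=(a−b·0.156)/D = (1.241626−9.143044·0.156)/28.169939 = -0.006556
w* = 0.173920·p + -0.006556·q:
  w_0 = 0.173920·0.2408 + -0.006556·5.7874 = 0.0039  (Pfizer)
  w_1 = 0.173920·1.7067 + -0.006556·16.4889 = 0.1887  (Raytheon)
  w_2 = 0.173920·0.5403 + -0.006556·17.1136 = -0.0182  (Tesla)
  w_3 = 0.173920·0.4588 + -0.006556·5.4127 = 0.0443  (Intel)
  w_4 = 0.173920·2.6981 + -0.006556·18.7875 = 0.3461  (Xerox)
  w_5 = 0.173920·0.6391 + -0.006556·12.9866 = 0.0260  (Honeywell)
  w_6 = 0.173920·2.8593 + -0.006556·13.4384 = 0.4092  (Exxon)
Σw_i=1.0000  μᵀw=0.1560
σ²=wᵀΣw=λ₁·μ_p+λ₂ = 0.173920·0.156 + -0.006556 = 0.020575 ≈ 0.0206

0.0206


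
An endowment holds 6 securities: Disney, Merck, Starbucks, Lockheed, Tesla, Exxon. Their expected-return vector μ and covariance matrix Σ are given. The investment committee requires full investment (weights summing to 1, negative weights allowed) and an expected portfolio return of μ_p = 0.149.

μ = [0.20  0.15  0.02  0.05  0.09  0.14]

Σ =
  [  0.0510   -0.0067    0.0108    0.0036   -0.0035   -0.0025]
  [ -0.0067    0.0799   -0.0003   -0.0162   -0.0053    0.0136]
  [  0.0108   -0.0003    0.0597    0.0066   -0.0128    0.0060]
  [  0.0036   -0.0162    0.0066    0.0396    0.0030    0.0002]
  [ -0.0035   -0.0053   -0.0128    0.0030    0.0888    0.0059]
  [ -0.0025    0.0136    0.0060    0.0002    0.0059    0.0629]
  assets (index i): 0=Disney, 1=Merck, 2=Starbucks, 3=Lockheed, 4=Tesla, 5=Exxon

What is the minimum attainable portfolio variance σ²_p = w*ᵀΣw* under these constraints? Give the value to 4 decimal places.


x=Σ⁻¹μ = [4.3952  2.3749  -0.6110  1.8472  1.0557  1.8403]
y=Σ⁻¹𝟙 = [18.9505  19.0482  12.1320  28.2440  13.2725  10.0409]
a=μᵀx=1.668086  b=𝟙ᵀx=10.902412  c=𝟙ᵀy=101.688049  D=ac−b²=50.761815
λ₁=(c·0.149−b)/D = (101.688049·0.149−10.902412)/50.761815 = 0.083707
λ₂=(a−b·0.149)/D = (1.668086−10.902412·0.149)/50.761815 = 0.000859
w* = 0.083707·x + 0.000859·y:
  w_0 = 0.083707·4.3952 + 0.000859·18.9505 = 0.3842  (Disney)
  w_1 = 0.083707·2.3749 + 0.000859·19.0482 = 0.2152  (Merck)
  w_2 = 0.083707·-0.6110 + 0.000859·12.1320 = -0.0407  (Starbucks)
  w_3 = 0.083707·1.8472 + 0.000859·28.2440 = 0.1789  (Lockheed)
  w_4 = 0.083707·1.0557 + 0.000859·13.2725 = 0.0998  (Tesla)
  w_5 = 0.083707·1.8403 + 0.000859·10.0409 = 0.1627  (Exxon)
Σw_i=1.0000  μᵀw=0.1490
σ²=wᵀΣw=λ₁·μ_p+λ₂ = 0.083707·0.149 + 0.000859 = 0.013332 ≈ 0.0133

0.0133


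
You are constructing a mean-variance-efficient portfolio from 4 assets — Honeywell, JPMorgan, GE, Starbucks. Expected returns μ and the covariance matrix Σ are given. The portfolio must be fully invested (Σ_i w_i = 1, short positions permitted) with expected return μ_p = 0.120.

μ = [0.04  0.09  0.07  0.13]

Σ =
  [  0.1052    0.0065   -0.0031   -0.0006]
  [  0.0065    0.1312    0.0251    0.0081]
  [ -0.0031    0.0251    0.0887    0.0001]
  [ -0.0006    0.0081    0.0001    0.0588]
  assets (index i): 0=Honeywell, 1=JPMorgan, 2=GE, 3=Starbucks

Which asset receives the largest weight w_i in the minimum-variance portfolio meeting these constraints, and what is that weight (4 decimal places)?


p=Σ⁻¹μ = [0.3879  0.4022  0.6865  2.1583]
q=Σ⁻¹𝟙 = [9.6519  4.1297  10.4241  16.5187]
a=μᵀp=0.380343  b=𝟙ᵀp=3.634862  c=𝟙ᵀq=40.724361  D=ac−b²=2.276992
λ₁=(c·0.120−b)/D = (40.724361·0.120−3.634862)/2.276992 = 0.549875
λ₂=(a−b·0.120)/D = (0.380343−3.634862·0.120)/2.276992 = -0.024524
w* = 0.549875·p + -0.024524·q:
  w_0 = 0.549875·0.3879 + -0.024524·9.6519 = -0.0234  (Honeywell)
  w_1 = 0.549875·0.4022 + -0.024524·4.1297 = 0.1199  (JPMorgan)
  w_2 = 0.549875·0.6865 + -0.024524·10.4241 = 0.1218  (GE)
  w_3 = 0.549875·2.1583 + -0.024524·16.5187 = 0.7817  (Starbucks)
Σw_i=1.0000  μᵀw=0.1200
σ²=wᵀΣw=λ₁·μ_p+λ₂ = 0.549875·0.120 + -0.024524 = 0.041461 ≈ 0.0415

Starbucks (0.7817)


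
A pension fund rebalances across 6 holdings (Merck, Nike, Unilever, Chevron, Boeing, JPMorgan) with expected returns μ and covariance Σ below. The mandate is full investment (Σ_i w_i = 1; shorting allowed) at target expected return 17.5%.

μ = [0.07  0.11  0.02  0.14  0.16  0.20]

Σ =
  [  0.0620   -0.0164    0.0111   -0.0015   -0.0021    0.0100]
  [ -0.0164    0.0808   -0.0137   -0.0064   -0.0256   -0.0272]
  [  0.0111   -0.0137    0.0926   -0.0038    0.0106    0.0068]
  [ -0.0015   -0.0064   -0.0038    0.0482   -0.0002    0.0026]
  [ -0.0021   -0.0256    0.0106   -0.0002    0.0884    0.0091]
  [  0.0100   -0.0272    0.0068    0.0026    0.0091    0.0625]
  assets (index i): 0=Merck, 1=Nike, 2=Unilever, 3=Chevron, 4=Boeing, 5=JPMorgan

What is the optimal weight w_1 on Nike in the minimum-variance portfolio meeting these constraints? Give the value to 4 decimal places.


p=Σ⁻¹μ = [1.7127  4.2628  0.1643  3.3190  2.6363  4.2413]
q=Σ⁻¹𝟙 = [20.7400  33.7017  10.6318  25.5664  18.0312  22.5029]
a=μᵀp=2.326824  b=𝟙ᵀp=16.336486  c=𝟙ᵀq=131.173912  D=ac−b²=38.337832
λ₁=(c·0.175−b)/D = (131.173912·0.175−16.336486)/38.337832 = 0.172648
λ₂=(a−b·0.175)/D = (2.326824−16.336486·0.175)/38.337832 = -0.013878
w* = 0.172648·p + -0.013878·q:
  w_0 = 0.172648·1.7127 + -0.013878·20.7400 = 0.0079  (Merck)
  w_1 = 0.172648·4.2628 + -0.013878·33.7017 = 0.2682  (Nike)
  w_2 = 0.172648·0.1643 + -0.013878·10.6318 = -0.1192  (Unilever)
  w_3 = 0.172648·3.3190 + -0.013878·25.5664 = 0.2182  (Chevron)
  w_4 = 0.172648·2.6363 + -0.013878·18.0312 = 0.2049  (Boeing)
  w_5 = 0.172648·4.2413 + -0.013878·22.5029 = 0.4200  (JPMorgan)
Σw_i=1.0000  μᵀw=0.1750
σ²=wᵀΣw=λ₁·μ_p+λ₂ = 0.172648·0.175 + -0.013878 = 0.016335 ≈ 0.0163

0.2682


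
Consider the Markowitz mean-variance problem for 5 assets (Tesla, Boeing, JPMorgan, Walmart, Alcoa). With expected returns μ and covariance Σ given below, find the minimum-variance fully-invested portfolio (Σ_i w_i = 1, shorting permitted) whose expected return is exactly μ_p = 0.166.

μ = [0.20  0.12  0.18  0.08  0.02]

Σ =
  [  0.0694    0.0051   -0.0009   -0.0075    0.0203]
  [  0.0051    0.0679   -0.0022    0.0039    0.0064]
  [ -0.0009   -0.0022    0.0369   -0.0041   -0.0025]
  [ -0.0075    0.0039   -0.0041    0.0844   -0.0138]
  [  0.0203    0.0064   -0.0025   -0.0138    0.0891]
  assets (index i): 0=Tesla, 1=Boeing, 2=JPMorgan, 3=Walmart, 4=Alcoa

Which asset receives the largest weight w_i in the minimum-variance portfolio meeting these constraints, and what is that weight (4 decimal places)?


p=Σ⁻¹μ = [3.0421  1.6508  5.1856  1.3559  -0.2317]
q=Σ⁻¹𝟙 = [12.4020  12.8794  30.6323  15.6008  10.7484]
a=μᵀp=1.843767  b=𝟙ᵀp=11.002757  c=𝟙ᵀq=82.262787  D=ac−b²=30.612735
λ₁=(c·0.166−b)/D = (82.262787·0.166−11.002757)/30.612735 = 0.086659
λ₂=(a−b·0.166)/D = (1.843767−11.002757·0.166)/30.612735 = 0.000565
w* = 0.086659·p + 0.000565·q:
  w_0 = 0.086659·3.0421 + 0.000565·12.4020 = 0.2706  (Tesla)
  w_1 = 0.086659·1.6508 + 0.000565·12.8794 = 0.1503  (Boeing)
  w_2 = 0.086659·5.1856 + 0.000565·30.6323 = 0.4667  (JPMorgan)
  w_3 = 0.086659·1.3559 + 0.000565·15.6008 = 0.1263  (Walmart)
  w_4 = 0.086659·-0.2317 + 0.000565·10.7484 = -0.0140  (Alcoa)
Σw_i=1.0000  μᵀw=0.1660
σ²=wᵀΣw=λ₁·μ_p+λ₂ = 0.086659·0.166 + 0.000565 = 0.014951 ≈ 0.0150

JPMorgan (0.4667)


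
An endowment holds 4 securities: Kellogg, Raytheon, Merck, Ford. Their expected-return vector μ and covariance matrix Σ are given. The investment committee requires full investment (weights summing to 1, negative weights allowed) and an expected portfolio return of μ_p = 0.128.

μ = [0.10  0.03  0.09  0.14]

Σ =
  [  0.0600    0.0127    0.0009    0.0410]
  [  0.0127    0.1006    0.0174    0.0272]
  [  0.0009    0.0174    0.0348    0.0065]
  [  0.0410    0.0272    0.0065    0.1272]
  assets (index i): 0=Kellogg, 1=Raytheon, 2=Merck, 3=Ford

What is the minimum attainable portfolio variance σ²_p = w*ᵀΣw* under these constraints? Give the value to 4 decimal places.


g=Σ⁻¹μ = [1.2840  -0.5058  2.6830  0.6578]
h=Σ⁻¹𝟙 = [14.8955  3.1891  26.5652  1.0210]
a=μᵀg=0.446791  b=𝟙ᵀg=4.119023  c=𝟙ᵀh=45.670724  D=ac−b²=3.438937
λ₁=(c·0.128−b)/D = (45.670724·0.128−4.119023)/3.438937 = 0.502141
λ₂=(a−b·0.128)/D = (0.446791−4.119023·0.128)/3.438937 = -0.023392
w* = 0.502141·g + -0.023392·h:
  w_0 = 0.502141·1.2840 + -0.023392·14.8955 = 0.2963  (Kellogg)
  w_1 = 0.502141·-0.5058 + -0.023392·3.1891 = -0.3286  (Raytheon)
  w_2 = 0.502141·2.6830 + -0.023392·26.5652 = 0.7258  (Merck)
  w_3 = 0.502141·0.6578 + -0.023392·1.0210 = 0.3064  (Ford)
Σw_i=1.0000  μᵀw=0.1280
σ²=wᵀΣw=λ₁·μ_p+λ₂ = 0.502141·0.128 + -0.023392 = 0.040882 ≈ 0.0409

0.0409


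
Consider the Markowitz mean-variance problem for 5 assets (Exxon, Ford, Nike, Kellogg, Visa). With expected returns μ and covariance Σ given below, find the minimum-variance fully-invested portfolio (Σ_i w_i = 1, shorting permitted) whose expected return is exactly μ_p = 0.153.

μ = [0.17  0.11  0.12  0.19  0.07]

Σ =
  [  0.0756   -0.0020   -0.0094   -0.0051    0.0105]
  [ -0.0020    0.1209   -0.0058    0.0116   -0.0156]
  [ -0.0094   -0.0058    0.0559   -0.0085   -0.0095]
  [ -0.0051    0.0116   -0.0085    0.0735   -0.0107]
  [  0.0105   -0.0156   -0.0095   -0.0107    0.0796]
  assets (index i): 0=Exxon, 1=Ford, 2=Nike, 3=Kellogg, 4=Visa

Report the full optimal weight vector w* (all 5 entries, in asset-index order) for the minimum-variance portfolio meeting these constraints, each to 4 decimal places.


u=Σ⁻¹μ = [2.7072  1.0125  3.4669  3.2426  1.5704]
v=Σ⁻¹𝟙 = [15.6589  10.4104  27.6013  18.9159  18.3743]
a=μᵀu=1.713646  b=𝟙ᵀu=11.999543  c=𝟙ᵀv=90.960891  D=ac−b²=11.885735
λ₁=(c·0.153−b)/D = (90.960891·0.153−11.999543)/11.885735 = 0.161326
λ₂=(a−b·0.153)/D = (1.713646−11.999543·0.153)/11.885735 = -0.010288
w* = 0.161326·u + -0.010288·v:
  w_0 = 0.161326·2.7072 + -0.010288·15.6589 = 0.2756  (Exxon)
  w_1 = 0.161326·1.0125 + -0.010288·10.4104 = 0.0562  (Ford)
  w_2 = 0.161326·3.4669 + -0.010288·27.6013 = 0.2753  (Nike)
  w_3 = 0.161326·3.2426 + -0.010288·18.9159 = 0.3285  (Kellogg)
  w_4 = 0.161326·1.5704 + -0.010288·18.3743 = 0.0643  (Visa)
Σw_i=1.0000  μᵀw=0.1530
σ²=wᵀΣw=λ₁·μ_p+λ₂ = 0.161326·0.153 + -0.010288 = 0.014395 ≈ 0.0144

0.2756  0.0562  0.2753  0.3285  0.0643


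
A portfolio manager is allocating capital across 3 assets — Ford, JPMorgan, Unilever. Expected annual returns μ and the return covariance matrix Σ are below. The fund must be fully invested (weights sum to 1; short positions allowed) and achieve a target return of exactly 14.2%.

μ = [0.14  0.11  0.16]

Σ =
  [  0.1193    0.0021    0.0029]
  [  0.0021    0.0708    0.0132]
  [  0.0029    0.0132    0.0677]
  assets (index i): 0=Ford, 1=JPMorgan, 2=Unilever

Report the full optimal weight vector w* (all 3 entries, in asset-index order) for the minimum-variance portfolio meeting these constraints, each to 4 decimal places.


0.2549  0.2580  0.4871

p=Σ⁻¹μ = [1.1027  1.1302  2.0958]
q=Σ⁻¹𝟙 = [7.8819  11.6220  12.1674]
a=μᵀp=0.614022  b=𝟙ᵀp=4.328666  c=𝟙ᵀq=31.671279  D=ac−b²=0.709499
λ₁=(c·0.142−b)/D = (31.671279·0.142−4.328666)/0.709499 = 0.237710
λ₂=(a−b·0.142)/D = (0.614022−4.328666·0.142)/0.709499 = -0.000915
w* = 0.237710·p + -0.000915·q:
  w_0 = 0.237710·1.1027 + -0.000915·7.8819 = 0.2549  (Ford)
  w_1 = 0.237710·1.1302 + -0.000915·11.6220 = 0.2580  (JPMorgan)
  w_2 = 0.237710·2.0958 + -0.000915·12.1674 = 0.4871  (Unilever)
Σw_i=1.0000  μᵀw=0.1420
σ²=wᵀΣw=λ₁·μ_p+λ₂ = 0.237710·0.142 + -0.000915 = 0.032840 ≈ 0.0328


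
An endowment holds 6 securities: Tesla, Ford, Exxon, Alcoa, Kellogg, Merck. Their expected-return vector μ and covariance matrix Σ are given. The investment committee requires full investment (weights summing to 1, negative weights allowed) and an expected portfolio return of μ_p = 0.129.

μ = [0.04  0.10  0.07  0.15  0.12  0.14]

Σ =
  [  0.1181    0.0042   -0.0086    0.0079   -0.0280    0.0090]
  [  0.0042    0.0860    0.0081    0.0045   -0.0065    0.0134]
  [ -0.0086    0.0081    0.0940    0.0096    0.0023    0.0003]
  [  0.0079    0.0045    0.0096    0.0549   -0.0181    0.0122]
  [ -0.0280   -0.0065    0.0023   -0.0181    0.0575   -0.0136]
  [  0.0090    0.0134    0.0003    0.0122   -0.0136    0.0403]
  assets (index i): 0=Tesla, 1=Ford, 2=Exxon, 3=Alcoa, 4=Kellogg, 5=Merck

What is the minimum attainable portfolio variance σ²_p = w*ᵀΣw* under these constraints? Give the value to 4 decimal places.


x=Σ⁻¹μ = [0.9048  0.7005  0.3251  3.1542  4.4328  3.5776]
y=Σ⁻¹𝟙 = [14.3455  7.9704  8.1401  20.8199  37.4768  25.2438]
a=μᵀx=1.634932  b=𝟙ᵀx=13.095015  c=𝟙ᵀy=113.996648  D=ac−b²=14.897360
λ₁=(c·0.129−b)/D = (113.996648·0.129−13.095015)/14.897360 = 0.108110
λ₂=(a−b·0.129)/D = (1.634932−13.095015·0.129)/14.897360 = -0.003647
w* = 0.108110·x + -0.003647·y:
  w_0 = 0.108110·0.9048 + -0.003647·14.3455 = 0.0455  (Tesla)
  w_1 = 0.108110·0.7005 + -0.003647·7.9704 = 0.0467  (Ford)
  w_2 = 0.108110·0.3251 + -0.003647·8.1401 = 0.0055  (Exxon)
  w_3 = 0.108110·3.1542 + -0.003647·20.8199 = 0.2651  (Alcoa)
  w_4 = 0.108110·4.4328 + -0.003647·37.4768 = 0.3426  (Kellogg)
  w_5 = 0.108110·3.5776 + -0.003647·25.2438 = 0.2947  (Merck)
Σw_i=1.0000  μᵀw=0.1290
σ²=wᵀΣw=λ₁·μ_p+λ₂ = 0.108110·0.129 + -0.003647 = 0.010300 ≈ 0.0103

0.0103


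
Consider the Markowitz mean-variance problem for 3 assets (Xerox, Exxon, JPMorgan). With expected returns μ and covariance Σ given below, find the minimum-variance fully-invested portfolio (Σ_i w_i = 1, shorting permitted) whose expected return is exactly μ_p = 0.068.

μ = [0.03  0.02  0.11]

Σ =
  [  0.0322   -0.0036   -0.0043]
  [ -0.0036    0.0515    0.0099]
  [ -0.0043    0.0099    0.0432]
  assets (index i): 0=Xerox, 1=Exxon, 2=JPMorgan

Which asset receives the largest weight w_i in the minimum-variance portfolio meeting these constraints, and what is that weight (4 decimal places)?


JPMorgan (0.4889)

g=Σ⁻¹μ = [1.2858  -0.0375  2.6829]
h=Σ⁻¹𝟙 = [36.0532  17.5721  22.7098]
a=μᵀg=0.332938  b=𝟙ᵀg=3.931119  c=𝟙ᵀh=76.335112  D=ac−b²=9.961200
λ₁=(c·0.068−b)/D = (76.335112·0.068−3.931119)/9.961200 = 0.126458
λ₂=(a−b·0.068)/D = (0.332938−3.931119·0.068)/9.961200 = 0.006588
w* = 0.126458·g + 0.006588·h:
  w_0 = 0.126458·1.2858 + 0.006588·36.0532 = 0.4001  (Xerox)
  w_1 = 0.126458·-0.0375 + 0.006588·17.5721 = 0.1110  (Exxon)
  w_2 = 0.126458·2.6829 + 0.006588·22.7098 = 0.4889  (JPMorgan)
Σw_i=1.0000  μᵀw=0.0680
σ²=wᵀΣw=λ₁·μ_p+λ₂ = 0.126458·0.068 + 0.006588 = 0.015187 ≈ 0.0152


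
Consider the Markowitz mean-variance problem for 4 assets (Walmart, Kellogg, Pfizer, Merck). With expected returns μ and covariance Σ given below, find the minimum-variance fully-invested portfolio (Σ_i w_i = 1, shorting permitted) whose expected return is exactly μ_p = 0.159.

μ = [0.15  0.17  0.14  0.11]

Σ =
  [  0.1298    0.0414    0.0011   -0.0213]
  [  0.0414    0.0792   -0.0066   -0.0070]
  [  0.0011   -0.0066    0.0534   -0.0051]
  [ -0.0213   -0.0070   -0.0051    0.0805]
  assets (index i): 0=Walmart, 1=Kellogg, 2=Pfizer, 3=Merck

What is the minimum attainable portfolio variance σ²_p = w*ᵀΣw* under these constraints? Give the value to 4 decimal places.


0.0356

u=Σ⁻¹μ = [0.7544  2.1796  3.0618  1.9496]
v=Σ⁻¹𝟙 = [6.1957  12.6614  21.7435  16.5403]
a=μᵀu=1.126790  b=𝟙ᵀu=7.945331  c=𝟙ᵀv=57.140985  D=ac−b²=1.257618
λ₁=(c·0.159−b)/D = (57.140985·0.159−7.945331)/1.257618 = 0.906544
λ₂=(a−b·0.159)/D = (1.126790−7.945331·0.159)/1.257618 = -0.108552
w* = 0.906544·u + -0.108552·v:
  w_0 = 0.906544·0.7544 + -0.108552·6.1957 = 0.0114  (Walmart)
  w_1 = 0.906544·2.1796 + -0.108552·12.6614 = 0.6014  (Kellogg)
  w_2 = 0.906544·3.0618 + -0.108552·21.7435 = 0.4153  (Pfizer)
  w_3 = 0.906544·1.9496 + -0.108552·16.5403 = -0.0281  (Merck)
Σw_i=1.0000  μᵀw=0.1590
σ²=wᵀΣw=λ₁·μ_p+λ₂ = 0.906544·0.159 + -0.108552 = 0.035588 ≈ 0.0356


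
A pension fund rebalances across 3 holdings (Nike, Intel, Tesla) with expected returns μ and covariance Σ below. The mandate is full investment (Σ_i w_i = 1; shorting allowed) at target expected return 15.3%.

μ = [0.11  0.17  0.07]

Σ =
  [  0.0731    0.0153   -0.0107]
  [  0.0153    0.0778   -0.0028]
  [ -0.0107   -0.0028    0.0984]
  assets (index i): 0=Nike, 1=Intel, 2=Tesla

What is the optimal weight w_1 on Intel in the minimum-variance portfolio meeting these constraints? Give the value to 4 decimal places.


0.7521

p=Σ⁻¹μ = [1.2228  1.9770  0.9006]
q=Σ⁻¹𝟙 = [13.1846  10.6889  11.9004]
a=μᵀp=0.533647  b=𝟙ᵀp=4.100452  c=𝟙ᵀq=35.773958  D=ac−b²=2.276957
λ₁=(c·0.153−b)/D = (35.773958·0.153−4.100452)/2.276957 = 0.602982
λ₂=(a−b·0.153)/D = (0.533647−4.100452·0.153)/2.276957 = -0.041161
w* = 0.602982·p + -0.041161·q:
  w_0 = 0.602982·1.2228 + -0.041161·13.1846 = 0.1946  (Nike)
  w_1 = 0.602982·1.9770 + -0.041161·10.6889 = 0.7521  (Intel)
  w_2 = 0.602982·0.9006 + -0.041161·11.9004 = 0.0532  (Tesla)
Σw_i=1.0000  μᵀw=0.1530
σ²=wᵀΣw=λ₁·μ_p+λ₂ = 0.602982·0.153 + -0.041161 = 0.051095 ≈ 0.0511


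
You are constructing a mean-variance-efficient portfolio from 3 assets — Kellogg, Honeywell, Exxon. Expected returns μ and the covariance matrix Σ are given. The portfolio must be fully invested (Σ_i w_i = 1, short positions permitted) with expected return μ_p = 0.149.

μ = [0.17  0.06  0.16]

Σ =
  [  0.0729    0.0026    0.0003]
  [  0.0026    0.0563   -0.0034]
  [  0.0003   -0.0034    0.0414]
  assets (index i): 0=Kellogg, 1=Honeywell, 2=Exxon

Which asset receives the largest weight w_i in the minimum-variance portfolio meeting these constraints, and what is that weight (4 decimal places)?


Exxon (0.5423)

u=Σ⁻¹μ = [2.2730  1.1991  3.9467]
v=Σ⁻¹𝟙 = [12.9448  18.7100  25.5974]
a=μᵀu=1.089826  b=𝟙ᵀu=7.418792  c=𝟙ᵀv=57.252171  D=ac−b²=7.356452
λ₁=(c·0.149−b)/D = (57.252171·0.149−7.418792)/7.356452 = 0.151130
λ₂=(a−b·0.149)/D = (1.089826−7.418792·0.149)/7.356452 = -0.002117
w* = 0.151130·u + -0.002117·v:
  w_0 = 0.151130·2.2730 + -0.002117·12.9448 = 0.3161  (Kellogg)
  w_1 = 0.151130·1.1991 + -0.002117·18.7100 = 0.1416  (Honeywell)
  w_2 = 0.151130·3.9467 + -0.002117·25.5974 = 0.5423  (Exxon)
Σw_i=1.0000  μᵀw=0.1490
σ²=wᵀΣw=λ₁·μ_p+λ₂ = 0.151130·0.149 + -0.002117 = 0.020401 ≈ 0.0204


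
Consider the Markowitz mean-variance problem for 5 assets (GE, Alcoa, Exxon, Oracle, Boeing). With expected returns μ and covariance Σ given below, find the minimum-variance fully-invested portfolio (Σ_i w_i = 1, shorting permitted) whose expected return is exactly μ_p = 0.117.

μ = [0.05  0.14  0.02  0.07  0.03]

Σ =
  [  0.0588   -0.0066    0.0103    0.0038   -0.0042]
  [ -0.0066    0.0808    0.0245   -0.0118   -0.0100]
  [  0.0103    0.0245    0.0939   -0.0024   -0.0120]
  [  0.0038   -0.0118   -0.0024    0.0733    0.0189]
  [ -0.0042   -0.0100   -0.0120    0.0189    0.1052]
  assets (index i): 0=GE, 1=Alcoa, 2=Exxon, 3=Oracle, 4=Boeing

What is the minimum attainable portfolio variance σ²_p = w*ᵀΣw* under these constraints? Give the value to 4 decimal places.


u=Σ⁻¹μ = [1.1075  2.1494  -0.4040  1.1583  0.2795]
v=Σ⁻¹𝟙 = [17.4509  14.9568  6.4456  12.7610  10.0668]
a=μᵀu=0.437672  b=𝟙ᵀu=4.290680  c=𝟙ᵀv=61.681095  D=ac−b²=8.586130
λ₁=(c·0.117−b)/D = (61.681095·0.117−4.290680)/8.586130 = 0.340783
λ₂=(a−b·0.117)/D = (0.437672−4.290680·0.117)/8.586130 = -0.007493
w* = 0.340783·u + -0.007493·v:
  w_0 = 0.340783·1.1075 + -0.007493·17.4509 = 0.2466  (GE)
  w_1 = 0.340783·2.1494 + -0.007493·14.9568 = 0.6204  (Alcoa)
  w_2 = 0.340783·-0.4040 + -0.007493·6.4456 = -0.1860  (Exxon)
  w_3 = 0.340783·1.1583 + -0.007493·12.7610 = 0.2991  (Oracle)
  w_4 = 0.340783·0.2795 + -0.007493·10.0668 = 0.0198  (Boeing)
Σw_i=1.0000  μᵀw=0.1170
σ²=wᵀΣw=λ₁·μ_p+λ₂ = 0.340783·0.117 + -0.007493 = 0.032378 ≈ 0.0324

0.0324


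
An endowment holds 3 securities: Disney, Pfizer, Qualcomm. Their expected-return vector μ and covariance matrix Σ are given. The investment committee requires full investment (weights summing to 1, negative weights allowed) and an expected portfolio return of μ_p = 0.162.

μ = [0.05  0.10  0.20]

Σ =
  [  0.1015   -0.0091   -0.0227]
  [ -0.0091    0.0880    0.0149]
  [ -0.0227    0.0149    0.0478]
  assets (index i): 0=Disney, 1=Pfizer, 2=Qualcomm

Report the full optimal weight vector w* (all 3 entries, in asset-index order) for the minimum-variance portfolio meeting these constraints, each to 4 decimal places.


g=Σ⁻¹μ = [1.6090  0.4908  4.7952]
h=Σ⁻¹𝟙 = [16.4508  8.6567  26.0345]
a=μᵀg=1.088582  b=𝟙ᵀg=6.895110  c=𝟙ᵀh=51.142016  D=ac−b²=8.129709
λ₁=(c·0.162−b)/D = (51.142016·0.162−6.895110)/8.129709 = 0.170965
λ₂=(a−b·0.162)/D = (1.088582−6.895110·0.162)/8.129709 = -0.003497
w* = 0.170965·g + -0.003497·h:
  w_0 = 0.170965·1.6090 + -0.003497·16.4508 = 0.2176  (Disney)
  w_1 = 0.170965·0.4908 + -0.003497·8.6567 = 0.0536  (Pfizer)
  w_2 = 0.170965·4.7952 + -0.003497·26.0345 = 0.7288  (Qualcomm)
Σw_i=1.0000  μᵀw=0.1620
σ²=wᵀΣw=λ₁·μ_p+λ₂ = 0.170965·0.162 + -0.003497 = 0.024200 ≈ 0.0242

0.2176  0.0536  0.7288


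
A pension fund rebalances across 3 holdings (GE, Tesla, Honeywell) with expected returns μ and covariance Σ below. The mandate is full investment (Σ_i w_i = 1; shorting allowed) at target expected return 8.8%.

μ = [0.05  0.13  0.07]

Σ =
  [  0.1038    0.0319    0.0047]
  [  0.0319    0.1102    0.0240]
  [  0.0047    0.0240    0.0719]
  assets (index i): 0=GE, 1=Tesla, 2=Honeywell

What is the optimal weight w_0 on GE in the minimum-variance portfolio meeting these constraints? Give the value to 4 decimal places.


p=Σ⁻¹μ = [0.1458  1.0002  0.6302]
q=Σ⁻¹𝟙 = [7.7986  4.2046  11.9949]
a=μᵀp=0.181431  b=𝟙ᵀp=1.776173  c=𝟙ᵀq=23.998155  D=ac−b²=1.199215
λ₁=(c·0.088−b)/D = (23.998155·0.088−1.776173)/1.199215 = 0.279903
λ₂=(a−b·0.088)/D = (0.181431−1.776173·0.088)/1.199215 = 0.020953
w* = 0.279903·p + 0.020953·q:
  w_0 = 0.279903·0.1458 + 0.020953·7.7986 = 0.2042  (GE)
  w_1 = 0.279903·1.0002 + 0.020953·4.2046 = 0.3681  (Tesla)
  w_2 = 0.279903·0.6302 + 0.020953·11.9949 = 0.4277  (Honeywell)
Σw_i=1.0000  μᵀw=0.0880
σ²=wᵀΣw=λ₁·μ_p+λ₂ = 0.279903·0.088 + 0.020953 = 0.045585 ≈ 0.0456

0.2042


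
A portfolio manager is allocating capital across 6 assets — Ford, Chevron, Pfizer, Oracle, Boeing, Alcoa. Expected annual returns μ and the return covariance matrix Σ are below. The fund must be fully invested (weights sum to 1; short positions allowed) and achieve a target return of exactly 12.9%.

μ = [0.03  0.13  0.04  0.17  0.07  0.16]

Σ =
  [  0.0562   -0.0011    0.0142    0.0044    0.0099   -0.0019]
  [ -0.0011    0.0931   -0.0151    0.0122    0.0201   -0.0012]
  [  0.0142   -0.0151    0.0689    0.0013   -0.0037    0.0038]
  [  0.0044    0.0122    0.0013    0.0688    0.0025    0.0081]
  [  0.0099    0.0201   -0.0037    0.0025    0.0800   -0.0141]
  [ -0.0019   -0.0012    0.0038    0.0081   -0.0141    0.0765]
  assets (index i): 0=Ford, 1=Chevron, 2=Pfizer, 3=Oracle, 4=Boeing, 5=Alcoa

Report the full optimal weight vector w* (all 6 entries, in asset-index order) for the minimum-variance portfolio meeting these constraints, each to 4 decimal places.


u=Σ⁻¹μ = [0.1328  1.0779  0.6889  1.9853  0.9164  2.0362]
v=Σ⁻¹𝟙 = [12.2101  9.5634  13.7529  9.7481  11.3684  13.9052]
a=μᵀu=0.899101  b=𝟙ᵀu=6.837467  c=𝟙ᵀv=70.548197  D=ac−b²=16.678966
λ₁=(c·0.129−b)/D = (70.548197·0.129−6.837467)/16.678966 = 0.135695
λ₂=(a−b·0.129)/D = (0.899101−6.837467·0.129)/16.678966 = 0.001023
w* = 0.135695·u + 0.001023·v:
  w_0 = 0.135695·0.1328 + 0.001023·12.2101 = 0.0305  (Ford)
  w_1 = 0.135695·1.0779 + 0.001023·9.5634 = 0.1560  (Chevron)
  w_2 = 0.135695·0.6889 + 0.001023·13.7529 = 0.1075  (Pfizer)
  w_3 = 0.135695·1.9853 + 0.001023·9.7481 = 0.2794  (Oracle)
  w_4 = 0.135695·0.9164 + 0.001023·11.3684 = 0.1360  (Boeing)
  w_5 = 0.135695·2.0362 + 0.001023·13.9052 = 0.2905  (Alcoa)
Σw_i=1.0000  μᵀw=0.1290
σ²=wᵀΣw=λ₁·μ_p+λ₂ = 0.135695·0.129 + 0.001023 = 0.018528 ≈ 0.0185

0.0305  0.1560  0.1075  0.2794  0.1360  0.2905
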